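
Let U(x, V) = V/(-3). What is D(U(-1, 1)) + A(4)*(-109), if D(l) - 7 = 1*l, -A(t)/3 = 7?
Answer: 6887/3 ≈ 2295.7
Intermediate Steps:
U(x, V) = -V/3 (U(x, V) = V*(-⅓) = -V/3)
A(t) = -21 (A(t) = -3*7 = -21)
D(l) = 7 + l (D(l) = 7 + 1*l = 7 + l)
D(U(-1, 1)) + A(4)*(-109) = (7 - ⅓*1) - 21*(-109) = (7 - ⅓) + 2289 = 20/3 + 2289 = 6887/3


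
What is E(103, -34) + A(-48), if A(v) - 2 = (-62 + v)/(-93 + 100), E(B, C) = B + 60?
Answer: 1045/7 ≈ 149.29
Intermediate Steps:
E(B, C) = 60 + B
A(v) = -48/7 + v/7 (A(v) = 2 + (-62 + v)/(-93 + 100) = 2 + (-62 + v)/7 = 2 + (-62 + v)*(⅐) = 2 + (-62/7 + v/7) = -48/7 + v/7)
E(103, -34) + A(-48) = (60 + 103) + (-48/7 + (⅐)*(-48)) = 163 + (-48/7 - 48/7) = 163 - 96/7 = 1045/7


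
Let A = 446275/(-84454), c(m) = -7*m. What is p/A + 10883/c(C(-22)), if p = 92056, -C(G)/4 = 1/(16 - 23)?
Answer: -35954800521/1785100 ≈ -20142.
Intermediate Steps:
C(G) = 4/7 (C(G) = -4/(16 - 23) = -4/(-7) = -4*(-1/7) = 4/7)
A = -446275/84454 (A = 446275*(-1/84454) = -446275/84454 ≈ -5.2842)
p/A + 10883/c(C(-22)) = 92056/(-446275/84454) + 10883/((-7*4/7)) = 92056*(-84454/446275) + 10883/(-4) = -7774497424/446275 + 10883*(-1/4) = -7774497424/446275 - 10883/4 = -35954800521/1785100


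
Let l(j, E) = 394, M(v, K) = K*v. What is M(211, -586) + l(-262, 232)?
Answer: -123252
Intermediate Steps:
M(211, -586) + l(-262, 232) = -586*211 + 394 = -123646 + 394 = -123252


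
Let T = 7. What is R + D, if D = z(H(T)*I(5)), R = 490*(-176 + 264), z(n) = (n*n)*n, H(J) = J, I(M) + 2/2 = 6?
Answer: 85995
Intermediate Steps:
I(M) = 5 (I(M) = -1 + 6 = 5)
z(n) = n³ (z(n) = n²*n = n³)
R = 43120 (R = 490*88 = 43120)
D = 42875 (D = (7*5)³ = 35³ = 42875)
R + D = 43120 + 42875 = 85995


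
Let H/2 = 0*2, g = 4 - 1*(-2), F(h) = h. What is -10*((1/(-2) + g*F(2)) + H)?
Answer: -115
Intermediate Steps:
g = 6 (g = 4 + 2 = 6)
H = 0 (H = 2*(0*2) = 2*0 = 0)
-10*((1/(-2) + g*F(2)) + H) = -10*((1/(-2) + 6*2) + 0) = -10*((-1/2 + 12) + 0) = -10*(23/2 + 0) = -10*23/2 = -115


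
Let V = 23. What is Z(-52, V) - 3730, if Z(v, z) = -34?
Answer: -3764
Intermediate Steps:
Z(-52, V) - 3730 = -34 - 3730 = -3764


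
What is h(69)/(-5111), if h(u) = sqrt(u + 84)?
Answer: -3*sqrt(17)/5111 ≈ -0.0024201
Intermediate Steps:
h(u) = sqrt(84 + u)
h(69)/(-5111) = sqrt(84 + 69)/(-5111) = sqrt(153)*(-1/5111) = (3*sqrt(17))*(-1/5111) = -3*sqrt(17)/5111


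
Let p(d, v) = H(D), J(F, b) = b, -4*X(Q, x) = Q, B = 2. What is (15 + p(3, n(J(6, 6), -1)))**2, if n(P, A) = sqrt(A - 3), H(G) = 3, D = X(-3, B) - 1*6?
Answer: 324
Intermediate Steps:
X(Q, x) = -Q/4
D = -21/4 (D = -1/4*(-3) - 1*6 = 3/4 - 6 = -21/4 ≈ -5.2500)
n(P, A) = sqrt(-3 + A)
p(d, v) = 3
(15 + p(3, n(J(6, 6), -1)))**2 = (15 + 3)**2 = 18**2 = 324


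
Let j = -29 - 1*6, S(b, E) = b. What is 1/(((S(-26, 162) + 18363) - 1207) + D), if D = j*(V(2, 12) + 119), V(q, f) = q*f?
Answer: 1/12125 ≈ 8.2474e-5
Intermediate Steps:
V(q, f) = f*q
j = -35 (j = -29 - 6 = -35)
D = -5005 (D = -35*(12*2 + 119) = -35*(24 + 119) = -35*143 = -5005)
1/(((S(-26, 162) + 18363) - 1207) + D) = 1/(((-26 + 18363) - 1207) - 5005) = 1/((18337 - 1207) - 5005) = 1/(17130 - 5005) = 1/12125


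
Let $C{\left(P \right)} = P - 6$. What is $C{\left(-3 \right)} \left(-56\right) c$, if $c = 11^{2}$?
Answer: $60984$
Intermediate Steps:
$c = 121$
$C{\left(P \right)} = -6 + P$
$C{\left(-3 \right)} \left(-56\right) c = \left(-6 - 3\right) \left(-56\right) 121 = \left(-9\right) \left(-56\right) 121 = 504 \cdot 121 = 60984$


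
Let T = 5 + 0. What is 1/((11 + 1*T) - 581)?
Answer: -1/565 ≈ -0.0017699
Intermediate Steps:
T = 5
1/((11 + 1*T) - 581) = 1/((11 + 1*5) - 581) = 1/((11 + 5) - 581) = 1/(16 - 581) = 1/(-565) = -1/565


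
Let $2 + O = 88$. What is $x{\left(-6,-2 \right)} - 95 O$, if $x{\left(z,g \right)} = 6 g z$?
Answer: $-8098$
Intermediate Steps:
$O = 86$ ($O = -2 + 88 = 86$)
$x{\left(z,g \right)} = 6 g z$
$x{\left(-6,-2 \right)} - 95 O = 6 \left(-2\right) \left(-6\right) - 8170 = 72 - 8170 = -8098$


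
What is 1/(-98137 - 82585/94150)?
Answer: -18830/1847936227 ≈ -1.0190e-5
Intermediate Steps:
1/(-98137 - 82585/94150) = 1/(-98137 - 82585*1/94150) = 1/(-98137 - 16517/18830) = 1/(-1847936227/18830) = -18830/1847936227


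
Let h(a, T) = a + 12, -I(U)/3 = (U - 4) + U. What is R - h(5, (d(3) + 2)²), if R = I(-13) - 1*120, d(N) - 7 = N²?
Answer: -47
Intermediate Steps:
d(N) = 7 + N²
I(U) = 12 - 6*U (I(U) = -3*((U - 4) + U) = -3*((-4 + U) + U) = -3*(-4 + 2*U) = 12 - 6*U)
h(a, T) = 12 + a
R = -30 (R = (12 - 6*(-13)) - 1*120 = (12 + 78) - 120 = 90 - 120 = -30)
R - h(5, (d(3) + 2)²) = -30 - (12 + 5) = -30 - 1*17 = -30 - 17 = -47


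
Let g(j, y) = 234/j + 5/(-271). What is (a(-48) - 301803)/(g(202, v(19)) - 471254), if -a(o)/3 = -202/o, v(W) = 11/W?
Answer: 66087963775/103189296256 ≈ 0.64045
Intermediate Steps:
a(o) = 606/o (a(o) = -(-606)/o = 606/o)
g(j, y) = -5/271 + 234/j (g(j, y) = 234/j + 5*(-1/271) = 234/j - 5/271 = -5/271 + 234/j)
(a(-48) - 301803)/(g(202, v(19)) - 471254) = (606/(-48) - 301803)/((-5/271 + 234/202) - 471254) = (606*(-1/48) - 301803)/((-5/271 + 234*(1/202)) - 471254) = (-101/8 - 301803)/((-5/271 + 117/101) - 471254) = -2414525/(8*(31202/27371 - 471254)) = -2414525/(8*(-12898662032/27371)) = -2414525/8*(-27371/12898662032) = 66087963775/103189296256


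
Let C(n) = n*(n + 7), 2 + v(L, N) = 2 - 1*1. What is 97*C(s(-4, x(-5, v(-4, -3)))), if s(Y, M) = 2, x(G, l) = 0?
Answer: 1746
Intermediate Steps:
v(L, N) = -1 (v(L, N) = -2 + (2 - 1*1) = -2 + (2 - 1) = -2 + 1 = -1)
C(n) = n*(7 + n)
97*C(s(-4, x(-5, v(-4, -3)))) = 97*(2*(7 + 2)) = 97*(2*9) = 97*18 = 1746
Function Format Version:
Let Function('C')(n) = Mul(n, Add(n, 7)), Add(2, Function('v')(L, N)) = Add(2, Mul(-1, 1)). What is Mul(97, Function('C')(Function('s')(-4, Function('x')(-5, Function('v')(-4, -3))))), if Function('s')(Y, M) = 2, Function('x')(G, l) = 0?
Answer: 1746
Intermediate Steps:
Function('v')(L, N) = -1 (Function('v')(L, N) = Add(-2, Add(2, Mul(-1, 1))) = Add(-2, Add(2, -1)) = Add(-2, 1) = -1)
Function('C')(n) = Mul(n, Add(7, n))
Mul(97, Function('C')(Function('s')(-4, Function('x')(-5, Function('v')(-4, -3))))) = Mul(97, Mul(2, Add(7, 2))) = Mul(97, Mul(2, 9)) = Mul(97, 18) = 1746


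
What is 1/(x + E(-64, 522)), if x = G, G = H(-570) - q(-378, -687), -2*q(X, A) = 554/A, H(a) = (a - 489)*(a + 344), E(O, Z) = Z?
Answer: 687/164780795 ≈ 4.1692e-6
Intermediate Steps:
H(a) = (-489 + a)*(344 + a)
q(X, A) = -277/A
G = 164422181/687 (G = (-168216 + (-570)² - 145*(-570)) - (-277)/(-687) = (-168216 + 324900 + 82650) - (-277)*(-1)/687 = 239334 - 1*277/687 = 239334 - 277/687 = 164422181/687 ≈ 2.3933e+5)
x = 164422181/687 ≈ 2.3933e+5
1/(x + E(-64, 522)) = 1/(164422181/687 + 522) = 1/(164780795/687) = 687/164780795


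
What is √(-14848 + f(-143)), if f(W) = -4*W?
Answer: 2*I*√3569 ≈ 119.48*I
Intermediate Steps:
√(-14848 + f(-143)) = √(-14848 - 4*(-143)) = √(-14848 + 572) = √(-14276) = 2*I*√3569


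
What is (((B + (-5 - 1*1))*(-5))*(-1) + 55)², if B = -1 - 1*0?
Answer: 400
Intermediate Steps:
B = -1 (B = -1 + 0 = -1)
(((B + (-5 - 1*1))*(-5))*(-1) + 55)² = (((-1 + (-5 - 1*1))*(-5))*(-1) + 55)² = (((-1 + (-5 - 1))*(-5))*(-1) + 55)² = (((-1 - 6)*(-5))*(-1) + 55)² = (-7*(-5)*(-1) + 55)² = (35*(-1) + 55)² = (-35 + 55)² = 20² = 400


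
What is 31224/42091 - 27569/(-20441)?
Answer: 1798656563/860382131 ≈ 2.0905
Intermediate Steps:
31224/42091 - 27569/(-20441) = 31224*(1/42091) - 27569*(-1/20441) = 31224/42091 + 27569/20441 = 1798656563/860382131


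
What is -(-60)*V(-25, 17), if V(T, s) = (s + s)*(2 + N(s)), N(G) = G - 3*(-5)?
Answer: 69360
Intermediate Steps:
N(G) = 15 + G (N(G) = G + 15 = 15 + G)
V(T, s) = 2*s*(17 + s) (V(T, s) = (s + s)*(2 + (15 + s)) = (2*s)*(17 + s) = 2*s*(17 + s))
-(-60)*V(-25, 17) = -(-60)*2*17*(17 + 17) = -(-60)*2*17*34 = -(-60)*1156 = -1*(-69360) = 69360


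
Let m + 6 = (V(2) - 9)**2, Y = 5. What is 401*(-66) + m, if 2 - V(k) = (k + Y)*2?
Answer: -26031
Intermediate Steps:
V(k) = -8 - 2*k (V(k) = 2 - (k + 5)*2 = 2 - (5 + k)*2 = 2 - (10 + 2*k) = 2 + (-10 - 2*k) = -8 - 2*k)
m = 435 (m = -6 + ((-8 - 2*2) - 9)**2 = -6 + ((-8 - 4) - 9)**2 = -6 + (-12 - 9)**2 = -6 + (-21)**2 = -6 + 441 = 435)
401*(-66) + m = 401*(-66) + 435 = -26466 + 435 = -26031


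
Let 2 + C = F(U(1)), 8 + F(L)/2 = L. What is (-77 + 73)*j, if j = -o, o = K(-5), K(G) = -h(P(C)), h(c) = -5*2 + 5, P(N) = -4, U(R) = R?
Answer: 20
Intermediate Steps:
F(L) = -16 + 2*L
C = -16 (C = -2 + (-16 + 2*1) = -2 + (-16 + 2) = -2 - 14 = -16)
h(c) = -5 (h(c) = -10 + 5 = -5)
K(G) = 5 (K(G) = -1*(-5) = 5)
o = 5
j = -5 (j = -1*5 = -5)
(-77 + 73)*j = (-77 + 73)*(-5) = -4*(-5) = 20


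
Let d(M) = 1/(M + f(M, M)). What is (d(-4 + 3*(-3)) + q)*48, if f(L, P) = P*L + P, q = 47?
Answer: 322656/143 ≈ 2256.3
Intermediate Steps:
f(L, P) = P + L*P (f(L, P) = L*P + P = P + L*P)
d(M) = 1/(M + M*(1 + M))
(d(-4 + 3*(-3)) + q)*48 = (1/((-4 + 3*(-3))*(2 + (-4 + 3*(-3)))) + 47)*48 = (1/((-4 - 9)*(2 + (-4 - 9))) + 47)*48 = (1/((-13)*(2 - 13)) + 47)*48 = (-1/13/(-11) + 47)*48 = (-1/13*(-1/11) + 47)*48 = (1/143 + 47)*48 = (6722/143)*48 = 322656/143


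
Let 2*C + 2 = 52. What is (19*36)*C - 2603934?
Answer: -2586834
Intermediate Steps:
C = 25 (C = -1 + (1/2)*52 = -1 + 26 = 25)
(19*36)*C - 2603934 = (19*36)*25 - 2603934 = 684*25 - 2603934 = 17100 - 2603934 = -2586834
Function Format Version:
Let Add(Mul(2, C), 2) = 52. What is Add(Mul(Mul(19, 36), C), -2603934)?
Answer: -2586834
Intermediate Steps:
C = 25 (C = Add(-1, Mul(Rational(1, 2), 52)) = Add(-1, 26) = 25)
Add(Mul(Mul(19, 36), C), -2603934) = Add(Mul(Mul(19, 36), 25), -2603934) = Add(Mul(684, 25), -2603934) = Add(17100, -2603934) = -2586834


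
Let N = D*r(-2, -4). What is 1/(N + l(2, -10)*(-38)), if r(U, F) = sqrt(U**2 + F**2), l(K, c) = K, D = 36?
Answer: 19/5036 + 9*sqrt(5)/2518 ≈ 0.011765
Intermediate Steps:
r(U, F) = sqrt(F**2 + U**2)
N = 72*sqrt(5) (N = 36*sqrt((-4)**2 + (-2)**2) = 36*sqrt(16 + 4) = 36*sqrt(20) = 36*(2*sqrt(5)) = 72*sqrt(5) ≈ 161.00)
1/(N + l(2, -10)*(-38)) = 1/(72*sqrt(5) + 2*(-38)) = 1/(72*sqrt(5) - 76) = 1/(-76 + 72*sqrt(5))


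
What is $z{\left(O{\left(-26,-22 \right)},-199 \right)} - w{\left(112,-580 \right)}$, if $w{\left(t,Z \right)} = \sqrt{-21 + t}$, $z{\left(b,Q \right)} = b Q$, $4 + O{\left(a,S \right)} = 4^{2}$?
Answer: $-2388 - \sqrt{91} \approx -2397.5$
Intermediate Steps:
$O{\left(a,S \right)} = 12$ ($O{\left(a,S \right)} = -4 + 4^{2} = -4 + 16 = 12$)
$z{\left(b,Q \right)} = Q b$
$z{\left(O{\left(-26,-22 \right)},-199 \right)} - w{\left(112,-580 \right)} = \left(-199\right) 12 - \sqrt{-21 + 112} = -2388 - \sqrt{91}$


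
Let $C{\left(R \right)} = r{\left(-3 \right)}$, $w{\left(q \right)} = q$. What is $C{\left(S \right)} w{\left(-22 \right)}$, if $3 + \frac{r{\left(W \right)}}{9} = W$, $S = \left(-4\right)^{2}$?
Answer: $1188$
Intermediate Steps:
$S = 16$
$r{\left(W \right)} = -27 + 9 W$
$C{\left(R \right)} = -54$ ($C{\left(R \right)} = -27 + 9 \left(-3\right) = -27 - 27 = -54$)
$C{\left(S \right)} w{\left(-22 \right)} = \left(-54\right) \left(-22\right) = 1188$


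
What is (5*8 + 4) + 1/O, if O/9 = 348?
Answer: 137809/3132 ≈ 44.000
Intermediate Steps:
O = 3132 (O = 9*348 = 3132)
(5*8 + 4) + 1/O = (5*8 + 4) + 1/3132 = (40 + 4) + 1/3132 = 44 + 1/3132 = 137809/3132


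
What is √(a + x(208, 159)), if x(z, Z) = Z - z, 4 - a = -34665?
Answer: 2*√8655 ≈ 186.06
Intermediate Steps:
a = 34669 (a = 4 - 1*(-34665) = 4 + 34665 = 34669)
√(a + x(208, 159)) = √(34669 + (159 - 1*208)) = √(34669 + (159 - 208)) = √(34669 - 49) = √34620 = 2*√8655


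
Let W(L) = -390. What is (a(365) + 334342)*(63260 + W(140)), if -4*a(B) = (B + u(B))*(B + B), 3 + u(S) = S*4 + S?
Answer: -4073064385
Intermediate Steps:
u(S) = -3 + 5*S (u(S) = -3 + (S*4 + S) = -3 + (4*S + S) = -3 + 5*S)
a(B) = -B*(-3 + 6*B)/2 (a(B) = -(B + (-3 + 5*B))*(B + B)/4 = -(-3 + 6*B)*2*B/4 = -B*(-3 + 6*B)/2)
(a(365) + 334342)*(63260 + W(140)) = ((3/2)*365*(1 - 2*365) + 334342)*(63260 - 390) = ((3/2)*365*(1 - 730) + 334342)*62870 = ((3/2)*365*(-729) + 334342)*62870 = (-798255/2 + 334342)*62870 = -129571/2*62870 = -4073064385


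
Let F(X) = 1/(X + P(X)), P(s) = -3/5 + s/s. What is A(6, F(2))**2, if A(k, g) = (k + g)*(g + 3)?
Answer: 9966649/20736 ≈ 480.64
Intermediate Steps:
P(s) = 2/5 (P(s) = -3*1/5 + 1 = -3/5 + 1 = 2/5)
F(X) = 1/(2/5 + X) (F(X) = 1/(X + 2/5) = 1/(2/5 + X))
A(k, g) = (3 + g)*(g + k) (A(k, g) = (g + k)*(3 + g) = (3 + g)*(g + k))
A(6, F(2))**2 = ((5/(2 + 5*2))**2 + 3*(5/(2 + 5*2)) + 3*6 + (5/(2 + 5*2))*6)**2 = ((5/(2 + 10))**2 + 3*(5/(2 + 10)) + 18 + (5/(2 + 10))*6)**2 = ((5/12)**2 + 3*(5/12) + 18 + (5/12)*6)**2 = (25/144 + 5/4 + 18 + 5/2)**2 = (3157/144)**2 = 9966649/20736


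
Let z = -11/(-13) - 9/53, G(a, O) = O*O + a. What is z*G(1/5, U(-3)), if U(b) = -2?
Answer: 9786/3445 ≈ 2.8406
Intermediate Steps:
G(a, O) = a + O² (G(a, O) = O² + a = a + O²)
z = 466/689 (z = -11*(-1/13) - 9*1/53 = 11/13 - 9/53 = 466/689 ≈ 0.67634)
z*G(1/5, U(-3)) = 466*(1/5 + (-2)²)/689 = 466*(⅕ + 4)/689 = (466/689)*(21/5) = 9786/3445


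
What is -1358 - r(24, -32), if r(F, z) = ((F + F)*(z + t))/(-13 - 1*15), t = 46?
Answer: -1334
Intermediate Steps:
r(F, z) = -F*(46 + z)/14 (r(F, z) = ((F + F)*(z + 46))/(-13 - 1*15) = ((2*F)*(46 + z))/(-13 - 15) = (2*F*(46 + z))/(-28) = (2*F*(46 + z))*(-1/28) = -F*(46 + z)/14)
-1358 - r(24, -32) = -1358 - (-1)*24*(46 - 32)/14 = -1358 - (-1)*24*14/14 = -1358 - 1*(-24) = -1358 + 24 = -1334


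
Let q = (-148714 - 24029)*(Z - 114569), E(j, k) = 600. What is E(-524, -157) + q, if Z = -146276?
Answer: 45059148435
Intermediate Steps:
q = 45059147835 (q = (-148714 - 24029)*(-146276 - 114569) = -172743*(-260845) = 45059147835)
E(-524, -157) + q = 600 + 45059147835 = 45059148435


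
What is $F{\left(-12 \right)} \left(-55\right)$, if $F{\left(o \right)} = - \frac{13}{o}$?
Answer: $- \frac{715}{12} \approx -59.583$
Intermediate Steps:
$F{\left(-12 \right)} \left(-55\right) = - \frac{13}{-12} \left(-55\right) = \left(-13\right) \left(- \frac{1}{12}\right) \left(-55\right) = \frac{13}{12} \left(-55\right) = - \frac{715}{12}$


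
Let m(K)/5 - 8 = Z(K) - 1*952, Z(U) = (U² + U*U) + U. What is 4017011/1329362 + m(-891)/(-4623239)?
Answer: 8030246475759/6145958243518 ≈ 1.3066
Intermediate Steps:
Z(U) = U + 2*U² (Z(U) = (U² + U²) + U = 2*U² + U = U + 2*U²)
m(K) = -4720 + 5*K*(1 + 2*K) (m(K) = 40 + 5*(K*(1 + 2*K) - 1*952) = 40 + 5*(K*(1 + 2*K) - 952) = 40 + 5*(-952 + K*(1 + 2*K)) = 40 + (-4760 + 5*K*(1 + 2*K)) = -4720 + 5*K*(1 + 2*K))
4017011/1329362 + m(-891)/(-4623239) = 4017011/1329362 + (-4720 + 5*(-891)*(1 + 2*(-891)))/(-4623239) = 4017011*(1/1329362) + (-4720 + 5*(-891)*(1 - 1782))*(-1/4623239) = 4017011/1329362 + (-4720 + 5*(-891)*(-1781))*(-1/4623239) = 4017011/1329362 + (-4720 + 7934355)*(-1/4623239) = 4017011/1329362 + 7929635*(-1/4623239) = 4017011/1329362 - 7929635/4623239 = 8030246475759/6145958243518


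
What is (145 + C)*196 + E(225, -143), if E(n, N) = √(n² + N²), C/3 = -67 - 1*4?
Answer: -13328 + √71074 ≈ -13061.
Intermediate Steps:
C = -213 (C = 3*(-67 - 1*4) = 3*(-67 - 4) = 3*(-71) = -213)
E(n, N) = √(N² + n²)
(145 + C)*196 + E(225, -143) = (145 - 213)*196 + √((-143)² + 225²) = -68*196 + √(20449 + 50625) = -13328 + √71074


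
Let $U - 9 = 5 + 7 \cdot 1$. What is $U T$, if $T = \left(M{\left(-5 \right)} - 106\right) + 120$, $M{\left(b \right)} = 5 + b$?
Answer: $294$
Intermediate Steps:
$U = 21$ ($U = 9 + \left(5 + 7 \cdot 1\right) = 9 + \left(5 + 7\right) = 9 + 12 = 21$)
$T = 14$ ($T = \left(\left(5 - 5\right) - 106\right) + 120 = \left(0 - 106\right) + 120 = -106 + 120 = 14$)
$U T = 21 \cdot 14 = 294$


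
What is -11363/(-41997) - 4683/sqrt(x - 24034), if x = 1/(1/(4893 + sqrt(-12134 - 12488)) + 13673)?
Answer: 11363/41997 - 4683*sqrt(4480479371733938)/sqrt(-107683840892565372216 + I*sqrt(24622)) ≈ 0.27057 + 30.207*I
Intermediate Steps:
x = 1/(13673 + 1/(4893 + I*sqrt(24622))) (x = 1/(1/(4893 + sqrt(-24622)) + 13673) = 1/(1/(4893 + I*sqrt(24622)) + 13673) = 1/(13673 + 1/(4893 + I*sqrt(24622))) ≈ 7.3137e-5 + 0.e-14*I)
-11363/(-41997) - 4683/sqrt(x - 24034) = -11363/(-41997) - 4683/sqrt((163844046838/2240239685866969 + I*sqrt(24622)/4480479371733938) - 24034) = -11363*(-1/41997) - 4683/sqrt(-53841920446282686108/2240239685866969 + I*sqrt(24622)/4480479371733938) = 11363/41997 - 4683/sqrt(-53841920446282686108/2240239685866969 + I*sqrt(24622)/4480479371733938)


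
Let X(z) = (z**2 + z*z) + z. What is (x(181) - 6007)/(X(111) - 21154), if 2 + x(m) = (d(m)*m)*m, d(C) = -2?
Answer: -71531/3599 ≈ -19.875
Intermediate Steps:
X(z) = z + 2*z**2 (X(z) = (z**2 + z**2) + z = 2*z**2 + z = z + 2*z**2)
x(m) = -2 - 2*m**2 (x(m) = -2 + (-2*m)*m = -2 - 2*m**2)
(x(181) - 6007)/(X(111) - 21154) = ((-2 - 2*181**2) - 6007)/(111*(1 + 2*111) - 21154) = ((-2 - 2*32761) - 6007)/(111*(1 + 222) - 21154) = ((-2 - 65522) - 6007)/(111*223 - 21154) = (-65524 - 6007)/(24753 - 21154) = -71531/3599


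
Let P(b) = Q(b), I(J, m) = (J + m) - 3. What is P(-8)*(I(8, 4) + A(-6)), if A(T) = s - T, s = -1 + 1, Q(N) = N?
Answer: -120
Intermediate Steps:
I(J, m) = -3 + J + m
s = 0
P(b) = b
A(T) = -T (A(T) = 0 - T = -T)
P(-8)*(I(8, 4) + A(-6)) = -8*((-3 + 8 + 4) - 1*(-6)) = -8*(9 + 6) = -8*15 = -120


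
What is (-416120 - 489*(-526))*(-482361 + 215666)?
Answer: 42379435670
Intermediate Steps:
(-416120 - 489*(-526))*(-482361 + 215666) = (-416120 + 257214)*(-266695) = -158906*(-266695) = 42379435670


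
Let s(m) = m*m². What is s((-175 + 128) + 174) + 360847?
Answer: 2409230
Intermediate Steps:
s(m) = m³
s((-175 + 128) + 174) + 360847 = ((-175 + 128) + 174)³ + 360847 = (-47 + 174)³ + 360847 = 127³ + 360847 = 2048383 + 360847 = 2409230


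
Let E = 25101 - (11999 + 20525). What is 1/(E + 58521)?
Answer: 1/51098 ≈ 1.9570e-5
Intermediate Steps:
E = -7423 (E = 25101 - 1*32524 = 25101 - 32524 = -7423)
1/(E + 58521) = 1/(-7423 + 58521) = 1/51098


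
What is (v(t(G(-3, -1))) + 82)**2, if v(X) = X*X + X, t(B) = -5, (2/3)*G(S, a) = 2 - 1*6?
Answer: 10404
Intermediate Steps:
G(S, a) = -6 (G(S, a) = 3*(2 - 1*6)/2 = 3*(2 - 6)/2 = (3/2)*(-4) = -6)
v(X) = X + X**2 (v(X) = X**2 + X = X + X**2)
(v(t(G(-3, -1))) + 82)**2 = (-5*(1 - 5) + 82)**2 = (-5*(-4) + 82)**2 = (20 + 82)**2 = 102**2 = 10404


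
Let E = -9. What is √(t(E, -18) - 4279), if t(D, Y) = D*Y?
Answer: I*√4117 ≈ 64.164*I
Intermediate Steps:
√(t(E, -18) - 4279) = √(-9*(-18) - 4279) = √(162 - 4279) = √(-4117) = I*√4117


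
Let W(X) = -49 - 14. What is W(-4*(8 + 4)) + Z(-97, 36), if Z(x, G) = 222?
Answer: 159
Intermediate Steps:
W(X) = -63
W(-4*(8 + 4)) + Z(-97, 36) = -63 + 222 = 159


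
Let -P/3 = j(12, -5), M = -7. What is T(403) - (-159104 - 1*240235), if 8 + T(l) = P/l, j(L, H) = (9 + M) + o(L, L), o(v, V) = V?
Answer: 160930351/403 ≈ 3.9933e+5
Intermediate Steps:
j(L, H) = 2 + L (j(L, H) = (9 - 7) + L = 2 + L)
P = -42 (P = -3*(2 + 12) = -3*14 = -42)
T(l) = -8 - 42/l
T(403) - (-159104 - 1*240235) = (-8 - 42/403) - (-159104 - 1*240235) = (-8 - 42*1/403) - (-159104 - 240235) = (-8 - 42/403) - 1*(-399339) = -3266/403 + 399339 = 160930351/403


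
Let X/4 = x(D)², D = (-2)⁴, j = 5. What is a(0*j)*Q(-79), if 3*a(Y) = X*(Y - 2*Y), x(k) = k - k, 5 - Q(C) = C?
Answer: 0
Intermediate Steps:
Q(C) = 5 - C
D = 16
x(k) = 0
X = 0 (X = 4*0² = 4*0 = 0)
a(Y) = 0 (a(Y) = (0*(Y - 2*Y))/3 = (0*(-Y))/3 = (⅓)*0 = 0)
a(0*j)*Q(-79) = 0*(5 - 1*(-79)) = 0*(5 + 79) = 0*84 = 0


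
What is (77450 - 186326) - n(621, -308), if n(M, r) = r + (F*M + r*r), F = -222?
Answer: -65570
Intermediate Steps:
n(M, r) = r + r² - 222*M (n(M, r) = r + (-222*M + r*r) = r + (-222*M + r²) = r + (r² - 222*M) = r + r² - 222*M)
(77450 - 186326) - n(621, -308) = (77450 - 186326) - (-308 + (-308)² - 222*621) = -108876 - (-308 + 94864 - 137862) = -108876 - 1*(-43306) = -108876 + 43306 = -65570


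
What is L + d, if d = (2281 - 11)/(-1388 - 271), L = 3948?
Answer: 6547462/1659 ≈ 3946.6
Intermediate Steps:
d = -2270/1659 (d = 2270/(-1659) = 2270*(-1/1659) = -2270/1659 ≈ -1.3683)
L + d = 3948 - 2270/1659 = 6547462/1659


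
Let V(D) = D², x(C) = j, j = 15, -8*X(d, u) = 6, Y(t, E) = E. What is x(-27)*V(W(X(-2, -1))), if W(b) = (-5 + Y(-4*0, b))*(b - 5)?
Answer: 4197615/256 ≈ 16397.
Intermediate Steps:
X(d, u) = -¾ (X(d, u) = -⅛*6 = -¾)
x(C) = 15
W(b) = (-5 + b)² (W(b) = (-5 + b)*(b - 5) = (-5 + b)*(-5 + b) = (-5 + b)²)
x(-27)*V(W(X(-2, -1))) = 15*(25 + (-¾)² - 10*(-¾))² = 15*(25 + 9/16 + 15/2)² = 15*(529/16)² = 15*(279841/256) = 4197615/256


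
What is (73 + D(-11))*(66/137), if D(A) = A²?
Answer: 12804/137 ≈ 93.460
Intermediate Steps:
(73 + D(-11))*(66/137) = (73 + (-11)²)*(66/137) = (73 + 121)*(66*(1/137)) = 194*(66/137) = 12804/137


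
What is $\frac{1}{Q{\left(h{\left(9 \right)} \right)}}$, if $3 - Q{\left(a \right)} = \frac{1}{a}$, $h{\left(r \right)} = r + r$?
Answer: $\frac{18}{53} \approx 0.33962$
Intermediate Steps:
$h{\left(r \right)} = 2 r$
$Q{\left(a \right)} = 3 - \frac{1}{a}$
$\frac{1}{Q{\left(h{\left(9 \right)} \right)}} = \frac{1}{3 - \frac{1}{2 \cdot 9}} = \frac{1}{3 - \frac{1}{18}} = \frac{1}{\frac{53}{18}} = \frac{18}{53}$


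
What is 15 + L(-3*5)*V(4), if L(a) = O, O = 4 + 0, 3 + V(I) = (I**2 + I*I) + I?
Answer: 147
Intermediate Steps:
V(I) = -3 + I + 2*I**2 (V(I) = -3 + ((I**2 + I*I) + I) = -3 + ((I**2 + I**2) + I) = -3 + (2*I**2 + I) = -3 + (I + 2*I**2) = -3 + I + 2*I**2)
O = 4
L(a) = 4
15 + L(-3*5)*V(4) = 15 + 4*(-3 + 4 + 2*4**2) = 15 + 4*(-3 + 4 + 2*16) = 15 + 4*(-3 + 4 + 32) = 15 + 4*33 = 15 + 132 = 147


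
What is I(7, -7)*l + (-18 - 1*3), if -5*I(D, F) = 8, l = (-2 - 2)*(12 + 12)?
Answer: 663/5 ≈ 132.60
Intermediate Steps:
l = -96 (l = -4*24 = -96)
I(D, F) = -8/5 (I(D, F) = -1/5*8 = -8/5)
I(7, -7)*l + (-18 - 1*3) = -8/5*(-96) + (-18 - 1*3) = 768/5 + (-18 - 3) = 768/5 - 21 = 663/5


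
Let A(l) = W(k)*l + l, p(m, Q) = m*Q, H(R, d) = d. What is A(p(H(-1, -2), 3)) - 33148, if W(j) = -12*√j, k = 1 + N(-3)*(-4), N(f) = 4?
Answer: -33154 + 72*I*√15 ≈ -33154.0 + 278.85*I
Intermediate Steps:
k = -15 (k = 1 + 4*(-4) = 1 - 16 = -15)
p(m, Q) = Q*m
A(l) = l - 12*I*l*√15 (A(l) = (-12*I*√15)*l + l = -12*I*l*√15 + l = l - 12*I*l*√15)
A(p(H(-1, -2), 3)) - 33148 = (3*(-2))*(1 - 12*I*√15) - 33148 = -6*(1 - 12*I*√15) - 33148 = (-6 + 72*I*√15) - 33148 = -33154 + 72*I*√15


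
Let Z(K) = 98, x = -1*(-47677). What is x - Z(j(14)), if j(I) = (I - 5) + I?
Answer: 47579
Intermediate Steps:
x = 47677
j(I) = -5 + 2*I (j(I) = (-5 + I) + I = -5 + 2*I)
x - Z(j(14)) = 47677 - 1*98 = 47677 - 98 = 47579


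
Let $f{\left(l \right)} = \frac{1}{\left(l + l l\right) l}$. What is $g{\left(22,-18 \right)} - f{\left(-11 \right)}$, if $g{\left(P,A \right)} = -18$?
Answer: $- \frac{21779}{1210} \approx -17.999$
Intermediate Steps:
$f{\left(l \right)} = \frac{1}{l \left(l + l^{2}\right)}$ ($f{\left(l \right)} = \frac{1}{\left(l + l^{2}\right) l} = \frac{1}{l \left(l + l^{2}\right)}$)
$g{\left(22,-18 \right)} - f{\left(-11 \right)} = -18 - \frac{1}{121 \left(1 - 11\right)} = -18 - \frac{1}{121 \left(-10\right)} = -18 - \frac{1}{121} \left(- \frac{1}{10}\right) = -18 - - \frac{1}{1210} = -18 + \frac{1}{1210} = - \frac{21779}{1210}$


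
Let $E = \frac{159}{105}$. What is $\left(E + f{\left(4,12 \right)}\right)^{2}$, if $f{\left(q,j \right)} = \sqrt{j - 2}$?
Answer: $\frac{15059}{1225} + \frac{106 \sqrt{10}}{35} \approx 21.87$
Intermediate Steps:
$E = \frac{53}{35}$ ($E = 159 \cdot \frac{1}{105} = \frac{53}{35} \approx 1.5143$)
$f{\left(q,j \right)} = \sqrt{-2 + j}$
$\left(E + f{\left(4,12 \right)}\right)^{2} = \left(\frac{53}{35} + \sqrt{-2 + 12}\right)^{2} = \left(\frac{53}{35} + \sqrt{10}\right)^{2}$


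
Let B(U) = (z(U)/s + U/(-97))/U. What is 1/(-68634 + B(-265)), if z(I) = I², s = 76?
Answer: -7372/505995629 ≈ -1.4569e-5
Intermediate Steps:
B(U) = (-U/97 + U²/76)/U (B(U) = (U²/76 + U/(-97))/U = (U²*(1/76) + U*(-1/97))/U = (U²/76 - U/97)/U = (-U/97 + U²/76)/U)
1/(-68634 + B(-265)) = 1/(-68634 + (-1/97 + (1/76)*(-265))) = 1/(-68634 + (-1/97 - 265/76)) = 1/(-68634 - 25781/7372) = 1/(-505995629/7372) = -7372/505995629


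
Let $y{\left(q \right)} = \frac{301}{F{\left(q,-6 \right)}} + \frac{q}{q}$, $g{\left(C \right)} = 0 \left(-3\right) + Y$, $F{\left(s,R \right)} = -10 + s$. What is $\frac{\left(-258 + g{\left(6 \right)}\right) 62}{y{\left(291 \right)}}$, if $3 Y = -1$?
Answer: $- \frac{6751025}{873} \approx -7733.1$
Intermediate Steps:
$Y = - \frac{1}{3}$ ($Y = \frac{1}{3} \left(-1\right) = - \frac{1}{3} \approx -0.33333$)
$g{\left(C \right)} = - \frac{1}{3}$ ($g{\left(C \right)} = 0 \left(-3\right) - \frac{1}{3} = 0 - \frac{1}{3} = - \frac{1}{3}$)
$y{\left(q \right)} = 1 + \frac{301}{-10 + q}$ ($y{\left(q \right)} = \frac{301}{-10 + q} + \frac{q}{q} = \frac{301}{-10 + q} + 1 = 1 + \frac{301}{-10 + q}$)
$\frac{\left(-258 + g{\left(6 \right)}\right) 62}{y{\left(291 \right)}} = \frac{\left(-258 - \frac{1}{3}\right) 62}{\frac{1}{-10 + 291} \left(291 + 291\right)} = \frac{\left(- \frac{775}{3}\right) 62}{\frac{1}{281} \cdot 582} = - \frac{48050}{3 \cdot \frac{1}{281} \cdot 582} = - \frac{48050}{3 \cdot \frac{582}{281}} = \left(- \frac{48050}{3}\right) \frac{281}{582} = - \frac{6751025}{873}$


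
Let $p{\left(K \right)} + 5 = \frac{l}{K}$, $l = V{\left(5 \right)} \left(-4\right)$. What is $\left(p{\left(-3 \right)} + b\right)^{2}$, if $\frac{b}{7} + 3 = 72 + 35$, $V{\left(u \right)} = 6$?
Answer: $534361$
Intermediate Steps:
$l = -24$ ($l = 6 \left(-4\right) = -24$)
$b = 728$ ($b = -21 + 7 \left(72 + 35\right) = -21 + 7 \cdot 107 = -21 + 749 = 728$)
$p{\left(K \right)} = -5 - \frac{24}{K}$
$\left(p{\left(-3 \right)} + b\right)^{2} = \left(\left(-5 - \frac{24}{-3}\right) + 728\right)^{2} = \left(\left(-5 - -8\right) + 728\right)^{2} = \left(\left(-5 + 8\right) + 728\right)^{2} = \left(3 + 728\right)^{2} = 731^{2} = 534361$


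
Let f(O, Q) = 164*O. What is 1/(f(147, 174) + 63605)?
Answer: 1/87713 ≈ 1.1401e-5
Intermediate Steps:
1/(f(147, 174) + 63605) = 1/(164*147 + 63605) = 1/(24108 + 63605) = 1/87713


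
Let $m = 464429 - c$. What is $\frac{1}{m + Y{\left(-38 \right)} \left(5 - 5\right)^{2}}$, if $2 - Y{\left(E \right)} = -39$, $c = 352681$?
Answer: $\frac{1}{111748} \approx 8.9487 \cdot 10^{-6}$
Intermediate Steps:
$Y{\left(E \right)} = 41$ ($Y{\left(E \right)} = 2 - -39 = 2 + 39 = 41$)
$m = 111748$ ($m = 464429 - 352681 = 111748$)
$\frac{1}{m + Y{\left(-38 \right)} \left(5 - 5\right)^{2}} = \frac{1}{111748 + 41 \left(5 - 5\right)^{2}} = \frac{1}{111748 + 41 \cdot 0^{2}} = \frac{1}{111748 + 41 \cdot 0} = \frac{1}{111748 + 0} = \frac{1}{111748}$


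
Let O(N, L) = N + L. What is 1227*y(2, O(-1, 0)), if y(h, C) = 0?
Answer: 0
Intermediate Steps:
O(N, L) = L + N
1227*y(2, O(-1, 0)) = 1227*0 = 0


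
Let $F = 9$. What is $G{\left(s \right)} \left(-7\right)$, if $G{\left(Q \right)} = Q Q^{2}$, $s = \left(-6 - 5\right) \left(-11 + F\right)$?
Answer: $-74536$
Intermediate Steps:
$s = 22$ ($s = \left(-6 - 5\right) \left(-11 + 9\right) = \left(-11\right) \left(-2\right) = 22$)
$G{\left(Q \right)} = Q^{3}$
$G{\left(s \right)} \left(-7\right) = 22^{3} \left(-7\right) = 10648 \left(-7\right) = -74536$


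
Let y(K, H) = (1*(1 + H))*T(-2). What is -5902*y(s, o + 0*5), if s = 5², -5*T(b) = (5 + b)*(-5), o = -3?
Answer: 35412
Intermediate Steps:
T(b) = 5 + b (T(b) = -(5 + b)*(-5)/5 = -(-25 - 5*b)/5 = 5 + b)
s = 25
y(K, H) = 3 + 3*H (y(K, H) = (1*(1 + H))*(5 - 2) = (1 + H)*3 = 3 + 3*H)
-5902*y(s, o + 0*5) = -5902*(3 + 3*(-3 + 0*5)) = -5902*(3 + 3*(-3 + 0)) = -5902*(3 + 3*(-3)) = -5902*(3 - 9) = -5902*(-6) = 35412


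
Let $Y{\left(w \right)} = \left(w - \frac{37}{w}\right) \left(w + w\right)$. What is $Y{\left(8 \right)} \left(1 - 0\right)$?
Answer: $54$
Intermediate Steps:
$Y{\left(w \right)} = 2 w \left(w - \frac{37}{w}\right)$ ($Y{\left(w \right)} = \left(w - \frac{37}{w}\right) 2 w = 2 w \left(w - \frac{37}{w}\right)$)
$Y{\left(8 \right)} \left(1 - 0\right) = \left(-74 + 2 \cdot 8^{2}\right) \left(1 - 0\right) = \left(-74 + 2 \cdot 64\right) \left(1 + 0\right) = \left(-74 + 128\right) 1 = 54 \cdot 1 = 54$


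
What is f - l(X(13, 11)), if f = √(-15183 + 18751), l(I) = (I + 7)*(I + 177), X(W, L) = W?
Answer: -3800 + 4*√223 ≈ -3740.3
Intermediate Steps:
l(I) = (7 + I)*(177 + I)
f = 4*√223 (f = √3568 = 4*√223 ≈ 59.733)
f - l(X(13, 11)) = 4*√223 - (1239 + 13² + 184*13) = 4*√223 - (1239 + 169 + 2392) = 4*√223 - 1*3800 = 4*√223 - 3800 = -3800 + 4*√223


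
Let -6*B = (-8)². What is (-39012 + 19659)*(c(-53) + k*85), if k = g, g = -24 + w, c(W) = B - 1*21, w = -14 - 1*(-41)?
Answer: -4322170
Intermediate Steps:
w = 27 (w = -14 + 41 = 27)
B = -32/3 (B = -⅙*(-8)² = -⅙*64 = -32/3 ≈ -10.667)
c(W) = -95/3 (c(W) = -32/3 - 1*21 = -32/3 - 21 = -95/3)
g = 3 (g = -24 + 27 = 3)
k = 3
(-39012 + 19659)*(c(-53) + k*85) = (-39012 + 19659)*(-95/3 + 3*85) = -19353*(-95/3 + 255) = -19353*670/3 = -4322170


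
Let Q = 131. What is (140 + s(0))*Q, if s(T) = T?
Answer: 18340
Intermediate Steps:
(140 + s(0))*Q = (140 + 0)*131 = 140*131 = 18340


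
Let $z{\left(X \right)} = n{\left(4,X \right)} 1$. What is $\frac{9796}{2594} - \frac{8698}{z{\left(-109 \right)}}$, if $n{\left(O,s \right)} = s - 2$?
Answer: $\frac{11824984}{143967} \approx 82.137$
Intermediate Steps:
$n{\left(O,s \right)} = -2 + s$
$z{\left(X \right)} = -2 + X$ ($z{\left(X \right)} = \left(-2 + X\right) 1 = -2 + X$)
$\frac{9796}{2594} - \frac{8698}{z{\left(-109 \right)}} = \frac{9796}{2594} - \frac{8698}{-2 - 109} = 9796 \cdot \frac{1}{2594} - \frac{8698}{-111} = \frac{4898}{1297} - - \frac{8698}{111} = \frac{4898}{1297} + \frac{8698}{111} = \frac{11824984}{143967}$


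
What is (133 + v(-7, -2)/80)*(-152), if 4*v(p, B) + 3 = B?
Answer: -161709/8 ≈ -20214.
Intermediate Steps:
v(p, B) = -3/4 + B/4
(133 + v(-7, -2)/80)*(-152) = (133 + (-3/4 + (1/4)*(-2))/80)*(-152) = (133 + (-3/4 - 1/2)*(1/80))*(-152) = (133 - 5/4*1/80)*(-152) = (133 - 1/64)*(-152) = (8511/64)*(-152) = -161709/8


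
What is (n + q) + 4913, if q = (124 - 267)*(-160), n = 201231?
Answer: 229024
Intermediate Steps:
q = 22880 (q = -143*(-160) = 22880)
(n + q) + 4913 = (201231 + 22880) + 4913 = 224111 + 4913 = 229024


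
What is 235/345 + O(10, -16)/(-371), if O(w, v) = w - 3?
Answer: 2422/3657 ≈ 0.66229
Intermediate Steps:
O(w, v) = -3 + w
235/345 + O(10, -16)/(-371) = 235/345 + (-3 + 10)/(-371) = 235*(1/345) + 7*(-1/371) = 47/69 - 1/53 = 2422/3657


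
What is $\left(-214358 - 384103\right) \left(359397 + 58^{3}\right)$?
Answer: $-331852010649$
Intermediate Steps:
$\left(-214358 - 384103\right) \left(359397 + 58^{3}\right) = - 598461 \left(359397 + 195112\right) = \left(-598461\right) 554509 = -331852010649$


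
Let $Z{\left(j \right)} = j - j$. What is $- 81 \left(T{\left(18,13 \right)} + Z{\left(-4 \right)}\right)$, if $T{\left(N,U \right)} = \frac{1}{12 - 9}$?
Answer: $-27$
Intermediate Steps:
$Z{\left(j \right)} = 0$
$T{\left(N,U \right)} = \frac{1}{3}$
$- 81 \left(T{\left(18,13 \right)} + Z{\left(-4 \right)}\right) = - 81 \left(\frac{1}{3} + 0\right) = \left(-81\right) \frac{1}{3} = -27$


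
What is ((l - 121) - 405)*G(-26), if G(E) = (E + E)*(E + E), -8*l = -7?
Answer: -1419938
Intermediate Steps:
l = 7/8 (l = -1/8*(-7) = 7/8 ≈ 0.87500)
G(E) = 4*E**2 (G(E) = (2*E)*(2*E) = 4*E**2)
((l - 121) - 405)*G(-26) = ((7/8 - 121) - 405)*(4*(-26)**2) = (-961/8 - 405)*(4*676) = -4201/8*2704 = -1419938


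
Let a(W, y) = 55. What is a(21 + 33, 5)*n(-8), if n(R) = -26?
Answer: -1430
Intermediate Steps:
a(21 + 33, 5)*n(-8) = 55*(-26) = -1430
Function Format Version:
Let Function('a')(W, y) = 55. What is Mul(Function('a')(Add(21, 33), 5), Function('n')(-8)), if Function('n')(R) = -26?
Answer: -1430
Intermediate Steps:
Mul(Function('a')(Add(21, 33), 5), Function('n')(-8)) = Mul(55, -26) = -1430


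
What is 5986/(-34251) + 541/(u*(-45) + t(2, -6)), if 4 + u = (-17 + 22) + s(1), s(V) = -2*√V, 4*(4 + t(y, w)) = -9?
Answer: 73191334/5308905 ≈ 13.787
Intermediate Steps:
t(y, w) = -25/4 (t(y, w) = -4 + (¼)*(-9) = -4 - 9/4 = -25/4)
u = -1 (u = -4 + ((-17 + 22) - 2*√1) = -4 + (5 - 2*1) = -4 + (5 - 2) = -4 + 3 = -1)
5986/(-34251) + 541/(u*(-45) + t(2, -6)) = 5986/(-34251) + 541/(-1*(-45) - 25/4) = 5986*(-1/34251) + 541/(45 - 25/4) = -5986/34251 + 541/(155/4) = -5986/34251 + 541*(4/155) = -5986/34251 + 2164/155 = 73191334/5308905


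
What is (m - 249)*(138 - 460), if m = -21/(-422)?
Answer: 16914177/211 ≈ 80162.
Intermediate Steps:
m = 21/422 (m = -21*(-1/422) = 21/422 ≈ 0.049763)
(m - 249)*(138 - 460) = (21/422 - 249)*(138 - 460) = -105057/422*(-322) = 16914177/211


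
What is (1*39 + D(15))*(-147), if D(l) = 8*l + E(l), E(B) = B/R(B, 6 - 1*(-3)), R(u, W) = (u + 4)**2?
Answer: -8439858/361 ≈ -23379.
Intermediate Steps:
R(u, W) = (4 + u)**2
E(B) = B/(4 + B)**2 (E(B) = B/((4 + B)**2) = B/(4 + B)**2)
D(l) = 8*l + l/(4 + l)**2
(1*39 + D(15))*(-147) = (1*39 + (8*15 + 15/(4 + 15)**2))*(-147) = (39 + (120 + 15/19**2))*(-147) = (39 + (120 + 15*(1/361)))*(-147) = (39 + (120 + 15/361))*(-147) = (39 + 43335/361)*(-147) = (57414/361)*(-147) = -8439858/361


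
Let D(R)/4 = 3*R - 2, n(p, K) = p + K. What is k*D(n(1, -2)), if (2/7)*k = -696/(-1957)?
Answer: -48720/1957 ≈ -24.895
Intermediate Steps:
n(p, K) = K + p
D(R) = -8 + 12*R (D(R) = 4*(3*R - 2) = 4*(-2 + 3*R) = -8 + 12*R)
k = 2436/1957 (k = 7*(-696/(-1957))/2 = 7*(-696*(-1/1957))/2 = (7/2)*(696/1957) = 2436/1957 ≈ 1.2448)
k*D(n(1, -2)) = 2436*(-8 + 12*(-2 + 1))/1957 = 2436*(-8 + 12*(-1))/1957 = 2436*(-8 - 12)/1957 = (2436/1957)*(-20) = -48720/1957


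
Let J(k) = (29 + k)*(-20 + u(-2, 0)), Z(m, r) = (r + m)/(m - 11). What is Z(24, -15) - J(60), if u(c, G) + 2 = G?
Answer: 25463/13 ≈ 1958.7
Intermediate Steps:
Z(m, r) = (m + r)/(-11 + m)
u(c, G) = -2 + G
J(k) = -638 - 22*k (J(k) = (29 + k)*(-20 + (-2 + 0)) = (29 + k)*(-20 - 2) = (29 + k)*(-22) = -638 - 22*k)
Z(24, -15) - J(60) = (24 - 15)/(-11 + 24) - (-638 - 22*60) = 9/13 - (-638 - 1320) = (1/13)*9 - 1*(-1958) = 9/13 + 1958 = 25463/13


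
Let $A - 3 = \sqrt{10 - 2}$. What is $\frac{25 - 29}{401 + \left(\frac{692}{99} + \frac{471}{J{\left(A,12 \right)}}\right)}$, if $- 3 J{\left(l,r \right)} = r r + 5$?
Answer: $- \frac{14751}{1469593} \approx -0.010037$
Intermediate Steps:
$A = 3 + 2 \sqrt{2}$ ($A = 3 + \sqrt{10 - 2} = 3 + \sqrt{8} = 3 + 2 \sqrt{2} \approx 5.8284$)
$J{\left(l,r \right)} = - \frac{5}{3} - \frac{r^{2}}{3}$ ($J{\left(l,r \right)} = - \frac{r r + 5}{3} = - \frac{r^{2} + 5}{3} = - \frac{5 + r^{2}}{3} = - \frac{5}{3} - \frac{r^{2}}{3}$)
$\frac{25 - 29}{401 + \left(\frac{692}{99} + \frac{471}{J{\left(A,12 \right)}}\right)} = \frac{25 - 29}{401 + \left(\frac{692}{99} + \frac{471}{- \frac{5}{3} - \frac{12^{2}}{3}}\right)} = \frac{25 - 29}{401 + \left(692 \cdot \frac{1}{99} + \frac{471}{- \frac{5}{3} - 48}\right)} = - \frac{4}{401 + \left(\frac{692}{99} + \frac{471}{- \frac{5}{3} - 48}\right)} = - \frac{4}{401 + \left(\frac{692}{99} + \frac{471}{- \frac{149}{3}}\right)} = - \frac{4}{401 + \left(\frac{692}{99} + 471 \left(- \frac{3}{149}\right)\right)} = - \frac{4}{401 + \left(\frac{692}{99} - \frac{1413}{149}\right)} = - \frac{4}{401 - \frac{36779}{14751}} = - \frac{4}{\frac{5878372}{14751}} = \left(-4\right) \frac{14751}{5878372} = - \frac{14751}{1469593}$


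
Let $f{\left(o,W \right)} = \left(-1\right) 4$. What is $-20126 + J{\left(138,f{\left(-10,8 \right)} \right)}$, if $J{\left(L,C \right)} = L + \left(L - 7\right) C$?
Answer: $-20512$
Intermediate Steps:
$f{\left(o,W \right)} = -4$
$J{\left(L,C \right)} = L + C \left(-7 + L\right)$ ($J{\left(L,C \right)} = L + \left(-7 + L\right) C = L + C \left(-7 + L\right)$)
$-20126 + J{\left(138,f{\left(-10,8 \right)} \right)} = -20126 - 386 = -20512$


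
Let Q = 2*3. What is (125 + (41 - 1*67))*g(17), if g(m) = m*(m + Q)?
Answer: 38709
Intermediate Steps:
Q = 6
g(m) = m*(6 + m) (g(m) = m*(m + 6) = m*(6 + m))
(125 + (41 - 1*67))*g(17) = (125 + (41 - 1*67))*(17*(6 + 17)) = (125 + (41 - 67))*(17*23) = (125 - 26)*391 = 99*391 = 38709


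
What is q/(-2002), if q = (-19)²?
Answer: -361/2002 ≈ -0.18032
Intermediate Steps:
q = 361
q/(-2002) = 361/(-2002) = 361*(-1/2002) = -361/2002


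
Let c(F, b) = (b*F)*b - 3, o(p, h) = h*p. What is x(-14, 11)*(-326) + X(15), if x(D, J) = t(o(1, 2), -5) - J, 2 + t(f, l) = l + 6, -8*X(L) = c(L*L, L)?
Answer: -9663/4 ≈ -2415.8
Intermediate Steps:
c(F, b) = -3 + F*b² (c(F, b) = (F*b)*b - 3 = F*b² - 3 = -3 + F*b²)
X(L) = 3/8 - L⁴/8 (X(L) = -(-3 + (L*L)*L²)/8 = -(-3 + L²*L²)/8 = -(-3 + L⁴)/8 = 3/8 - L⁴/8)
t(f, l) = 4 + l (t(f, l) = -2 + (l + 6) = -2 + (6 + l) = 4 + l)
x(D, J) = -1 - J (x(D, J) = (4 - 5) - J = -1 - J)
x(-14, 11)*(-326) + X(15) = (-1 - 1*11)*(-326) + (3/8 - ⅛*15⁴) = (-1 - 11)*(-326) + (3/8 - ⅛*50625) = -12*(-326) + (3/8 - 50625/8) = 3912 - 25311/4 = -9663/4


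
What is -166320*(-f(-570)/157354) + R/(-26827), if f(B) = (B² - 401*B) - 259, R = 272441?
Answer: 1234155418049963/2110667879 ≈ 5.8472e+5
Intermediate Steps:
f(B) = -259 + B² - 401*B
-166320*(-f(-570)/157354) + R/(-26827) = -166320/((-157354/(-259 + (-570)² - 401*(-570)))) + 272441/(-26827) = -166320/((-157354/(-259 + 324900 + 228570))) + 272441*(-1/26827) = -166320/((-157354/553211)) - 272441/26827 = -166320/((-157354*1/553211)) - 272441/26827 = -166320/(-157354/553211) - 272441/26827 = -166320*(-553211/157354) - 272441/26827 = 46005026760/78677 - 272441/26827 = 1234155418049963/2110667879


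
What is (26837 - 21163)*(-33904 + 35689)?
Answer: 10128090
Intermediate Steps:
(26837 - 21163)*(-33904 + 35689) = 5674*1785 = 10128090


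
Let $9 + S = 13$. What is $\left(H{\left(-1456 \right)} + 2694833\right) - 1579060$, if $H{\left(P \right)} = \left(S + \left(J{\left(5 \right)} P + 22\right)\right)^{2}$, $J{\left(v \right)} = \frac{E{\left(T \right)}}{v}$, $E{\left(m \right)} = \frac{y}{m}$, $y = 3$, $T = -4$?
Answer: $\frac{29387609}{25} \approx 1.1755 \cdot 10^{6}$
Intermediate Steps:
$S = 4$ ($S = -9 + 13 = 4$)
$E{\left(m \right)} = \frac{3}{m}$
$J{\left(v \right)} = - \frac{3}{4 v}$ ($J{\left(v \right)} = \frac{3 \frac{1}{-4}}{v} = \frac{3 \left(- \frac{1}{4}\right)}{v} = - \frac{3}{4 v}$)
$H{\left(P \right)} = \left(26 - \frac{3 P}{20}\right)^{2}$ ($H{\left(P \right)} = \left(4 + \left(- \frac{3}{4 \cdot 5} P + 22\right)\right)^{2} = \left(4 + \left(\left(- \frac{3}{4}\right) \frac{1}{5} P + 22\right)\right)^{2} = \left(4 - \left(-22 + \frac{3 P}{20}\right)\right)^{2} = \left(26 - \frac{3 P}{20}\right)^{2}$)
$\left(H{\left(-1456 \right)} + 2694833\right) - 1579060 = \left(\frac{\left(520 - -4368\right)^{2}}{400} + 2694833\right) - 1579060 = \left(\frac{\left(520 + 4368\right)^{2}}{400} + 2694833\right) - 1579060 = \left(\frac{4888^{2}}{400} + 2694833\right) - 1579060 = \left(\frac{1}{400} \cdot 23892544 + 2694833\right) - 1579060 = \left(\frac{1493284}{25} + 2694833\right) - 1579060 = \frac{68864109}{25} - 1579060 = \frac{29387609}{25}$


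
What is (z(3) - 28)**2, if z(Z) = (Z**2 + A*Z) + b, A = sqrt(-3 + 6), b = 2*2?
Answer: 252 - 90*sqrt(3) ≈ 96.115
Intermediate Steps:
b = 4
A = sqrt(3) ≈ 1.7320
z(Z) = 4 + Z**2 + Z*sqrt(3) (z(Z) = (Z**2 + sqrt(3)*Z) + 4 = (Z**2 + Z*sqrt(3)) + 4 = 4 + Z**2 + Z*sqrt(3))
(z(3) - 28)**2 = ((4 + 3**2 + 3*sqrt(3)) - 28)**2 = ((4 + 9 + 3*sqrt(3)) - 28)**2 = ((13 + 3*sqrt(3)) - 28)**2 = (-15 + 3*sqrt(3))**2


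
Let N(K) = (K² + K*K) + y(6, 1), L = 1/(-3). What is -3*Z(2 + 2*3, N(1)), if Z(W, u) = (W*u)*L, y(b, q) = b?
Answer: 64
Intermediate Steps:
L = -⅓ ≈ -0.33333
N(K) = 6 + 2*K² (N(K) = (K² + K*K) + 6 = (K² + K²) + 6 = 2*K² + 6 = 6 + 2*K²)
Z(W, u) = -W*u/3 (Z(W, u) = (W*u)*(-⅓) = -W*u/3)
-3*Z(2 + 2*3, N(1)) = -(-1)*(2 + 2*3)*(6 + 2*1²) = -(-1)*(2 + 6)*(6 + 2*1) = -(-1)*8*(6 + 2) = -(-1)*8*8 = -3*(-64/3) = 64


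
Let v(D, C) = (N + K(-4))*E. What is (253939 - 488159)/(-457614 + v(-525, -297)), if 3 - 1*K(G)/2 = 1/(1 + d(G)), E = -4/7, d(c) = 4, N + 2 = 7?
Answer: 4098850/8008351 ≈ 0.51182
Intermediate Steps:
N = 5 (N = -2 + 7 = 5)
E = -4/7 (E = -4*⅐ = -4/7 ≈ -0.57143)
K(G) = 28/5 (K(G) = 6 - 2/(1 + 4) = 6 - 2/5 = 6 - 2*⅕ = 6 - ⅖ = 28/5)
v(D, C) = -212/35 (v(D, C) = (5 + 28/5)*(-4/7) = (53/5)*(-4/7) = -212/35)
(253939 - 488159)/(-457614 + v(-525, -297)) = (253939 - 488159)/(-457614 - 212/35) = -234220/(-16016702/35) = -234220*(-35/16016702) = 4098850/8008351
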